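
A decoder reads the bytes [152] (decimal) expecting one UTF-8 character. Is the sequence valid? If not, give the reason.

invalid (continuation byte with no leading byte)

Byte 0x98 = 10011000 has the form 10xxxxxx — a continuation byte — but there is no preceding leading byte.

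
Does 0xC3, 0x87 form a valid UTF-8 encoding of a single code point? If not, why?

Leading byte 0xC3 = 11000011 → 2-byte form.
Continuation bytes 0x87=10000111 all match 10xxxxxx.
Decoded value 0xC7 is ≥ 0x80 (shortest form) and not a surrogate.

valid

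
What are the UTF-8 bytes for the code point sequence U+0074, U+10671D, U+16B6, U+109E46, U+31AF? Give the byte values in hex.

74 F4 86 9C 9D E1 9A B6 F4 89 B9 86 E3 86 AF

U+0074: 1-byte form → 74.
U+10671D: 4-byte form → F4 86 9C 9D.
U+16B6: 3-byte form → E1 9A B6.
U+109E46: 4-byte form → F4 89 B9 86.
U+31AF: 3-byte form → E3 86 AF.
Concatenated (15 bytes): 74 F4 86 9C 9D E1 9A B6 F4 89 B9 86 E3 86 AF.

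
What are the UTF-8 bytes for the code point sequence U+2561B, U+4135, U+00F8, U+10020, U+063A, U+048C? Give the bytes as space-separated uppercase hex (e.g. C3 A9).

F0 A5 98 9B E4 84 B5 C3 B8 F0 90 80 A0 D8 BA D2 8C

U+2561B: 4-byte form → F0 A5 98 9B.
U+4135: 3-byte form → E4 84 B5.
U+00F8: 2-byte form → C3 B8.
U+10020: 4-byte form → F0 90 80 A0.
U+063A: 2-byte form → D8 BA.
U+048C: 2-byte form → D2 8C.
Concatenated (17 bytes): F0 A5 98 9B E4 84 B5 C3 B8 F0 90 80 A0 D8 BA D2 8C.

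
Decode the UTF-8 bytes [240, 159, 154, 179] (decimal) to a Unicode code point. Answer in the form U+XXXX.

U+1F6B3

Leading byte 0xF0 = 11110000 matches 11110xxx → 4-byte sequence.
Byte 1: 0xF0 = 11110000, payload 000 (3 bits).
Byte 2: 0x9F = 10011111 (10xxxxxx ✓), payload 011111.
Byte 3: 0x9A = 10011010 (10xxxxxx ✓), payload 011010.
Byte 4: 0xB3 = 10110011 (10xxxxxx ✓), payload 110011.
Concatenate: 000011111011010110011 = 0x1F6B3 (21 bits → U+1F6B3).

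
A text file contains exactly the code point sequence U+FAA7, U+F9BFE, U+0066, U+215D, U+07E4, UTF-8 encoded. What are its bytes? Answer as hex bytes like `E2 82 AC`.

EF AA A7 F3 B9 AF BE 66 E2 85 9D DF A4

U+FAA7: 3-byte form → EF AA A7.
U+F9BFE: 4-byte form → F3 B9 AF BE.
U+0066: 1-byte form → 66.
U+215D: 3-byte form → E2 85 9D.
U+07E4: 2-byte form → DF A4.
Concatenated (13 bytes): EF AA A7 F3 B9 AF BE 66 E2 85 9D DF A4.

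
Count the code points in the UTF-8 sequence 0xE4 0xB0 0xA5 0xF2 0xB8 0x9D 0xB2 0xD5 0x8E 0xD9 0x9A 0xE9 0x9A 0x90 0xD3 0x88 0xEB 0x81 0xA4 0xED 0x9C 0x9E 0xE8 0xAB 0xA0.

9

Byte at offset 0: 0xE4 = 11100100 → 3-byte char (#1). Advance 3.
Byte at offset 3: 0xF2 = 11110010 → 4-byte char (#2). Advance 4.
Byte at offset 7: 0xD5 = 11010101 → 2-byte char (#3). Advance 2.
Byte at offset 9: 0xD9 = 11011001 → 2-byte char (#4). Advance 2.
Byte at offset 11: 0xE9 = 11101001 → 3-byte char (#5). Advance 3.
Byte at offset 14: 0xD3 = 11010011 → 2-byte char (#6). Advance 2.
Byte at offset 16: 0xEB = 11101011 → 3-byte char (#7). Advance 3.
Byte at offset 19: 0xED = 11101101 → 3-byte char (#8). Advance 3.
Byte at offset 22: 0xE8 = 11101000 → 3-byte char (#9). Advance 3.
Reached end at offset 25 after 9 code points.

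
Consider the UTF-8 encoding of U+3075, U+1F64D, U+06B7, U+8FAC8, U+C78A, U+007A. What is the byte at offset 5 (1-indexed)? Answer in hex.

0x9F

1-indexed offset 5 is 0-indexed offset 4.
U+3075 → 3-byte form E3 81 B5 at offsets 0–2.
U+1F64D → 4-byte form F0 9F 99 8D at offsets 3–6.
Offset 4 falls in char 2's range; it's byte 2 of F0 9F 99 8D = 0x9F.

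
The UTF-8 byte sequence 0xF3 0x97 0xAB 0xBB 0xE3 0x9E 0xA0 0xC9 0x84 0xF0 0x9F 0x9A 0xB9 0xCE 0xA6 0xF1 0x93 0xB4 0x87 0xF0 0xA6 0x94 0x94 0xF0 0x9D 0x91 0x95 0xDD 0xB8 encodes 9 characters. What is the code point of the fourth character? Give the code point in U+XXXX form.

U+1F6B9

Offset 0: leading byte 0xF3 = 11110011 → 4-byte char #1 = F3 97 AB BB.
Offset 4: leading byte 0xE3 = 11100011 → 3-byte char #2 = E3 9E A0.
Offset 7: leading byte 0xC9 = 11001001 → 2-byte char #3 = C9 84.
Offset 9: leading byte 0xF0 = 11110000 → 4-byte char #4 = F0 9F 9A B9.
Leading byte 0xF0 = 11110000 matches 11110xxx → 4-byte sequence.
Byte 1: 0xF0 = 11110000, payload 000 (3 bits).
Byte 2: 0x9F = 10011111 (10xxxxxx ✓), payload 011111.
Byte 3: 0x9A = 10011010 (10xxxxxx ✓), payload 011010.
Byte 4: 0xB9 = 10111001 (10xxxxxx ✓), payload 111001.
Concatenate: 000011111011010111001 = 0x1F6B9 (21 bits → U+1F6B9).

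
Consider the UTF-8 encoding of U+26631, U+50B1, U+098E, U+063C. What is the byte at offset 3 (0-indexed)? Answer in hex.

0xB1

U+26631 → 4-byte form F0 A6 98 B1 at offsets 0–3.
Offset 3 falls in char 1's range; it's byte 4 of F0 A6 98 B1 = 0xB1.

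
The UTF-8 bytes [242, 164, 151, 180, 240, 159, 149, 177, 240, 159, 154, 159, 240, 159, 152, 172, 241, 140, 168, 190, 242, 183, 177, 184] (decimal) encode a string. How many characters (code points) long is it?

Byte at offset 0: 0xF2 = 11110010 → 4-byte char (#1). Advance 4.
Byte at offset 4: 0xF0 = 11110000 → 4-byte char (#2). Advance 4.
Byte at offset 8: 0xF0 = 11110000 → 4-byte char (#3). Advance 4.
Byte at offset 12: 0xF0 = 11110000 → 4-byte char (#4). Advance 4.
Byte at offset 16: 0xF1 = 11110001 → 4-byte char (#5). Advance 4.
Byte at offset 20: 0xF2 = 11110010 → 4-byte char (#6). Advance 4.
Reached end at offset 24 after 6 code points.

6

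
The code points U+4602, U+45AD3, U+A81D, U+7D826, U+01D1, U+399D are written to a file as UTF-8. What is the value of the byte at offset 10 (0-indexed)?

0xF1

U+4602 → 3-byte form E4 98 82 at offsets 0–2.
U+45AD3 → 4-byte form F1 85 AB 93 at offsets 3–6.
U+A81D → 3-byte form EA A0 9D at offsets 7–9.
U+7D826 → 4-byte form F1 BD A0 A6 at offsets 10–13.
Offset 10 falls in char 4's range; it's byte 1 of F1 BD A0 A6 = 0xF1.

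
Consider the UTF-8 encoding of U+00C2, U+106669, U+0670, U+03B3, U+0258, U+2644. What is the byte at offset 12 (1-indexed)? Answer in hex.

0x98

1-indexed offset 12 is 0-indexed offset 11.
U+00C2 → 2-byte form C3 82 at offsets 0–1.
U+106669 → 4-byte form F4 86 99 A9 at offsets 2–5.
U+0670 → 2-byte form D9 B0 at offsets 6–7.
U+03B3 → 2-byte form CE B3 at offsets 8–9.
U+0258 → 2-byte form C9 98 at offsets 10–11.
Offset 11 falls in char 5's range; it's byte 2 of C9 98 = 0x98.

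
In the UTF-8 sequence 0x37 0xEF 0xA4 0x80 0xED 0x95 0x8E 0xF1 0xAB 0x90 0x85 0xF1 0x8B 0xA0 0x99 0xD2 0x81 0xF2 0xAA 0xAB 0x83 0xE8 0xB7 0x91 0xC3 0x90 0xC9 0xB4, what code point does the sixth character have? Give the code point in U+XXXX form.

Offset 0: leading byte 0x37 = 00110111 → 1-byte char #1 = 37.
Offset 1: leading byte 0xEF = 11101111 → 3-byte char #2 = EF A4 80.
Offset 4: leading byte 0xED = 11101101 → 3-byte char #3 = ED 95 8E.
Offset 7: leading byte 0xF1 = 11110001 → 4-byte char #4 = F1 AB 90 85.
Offset 11: leading byte 0xF1 = 11110001 → 4-byte char #5 = F1 8B A0 99.
Offset 15: leading byte 0xD2 = 11010010 → 2-byte char #6 = D2 81.
Leading byte 0xD2 = 11010010 matches 110xxxxx → 2-byte sequence.
Byte 1: 0xD2 = 11010010, payload 10010 (5 bits).
Byte 2: 0x81 = 10000001 (10xxxxxx ✓), payload 000001.
Concatenate: 10010000001 = 0x481 (11 bits → U+0481).

U+0481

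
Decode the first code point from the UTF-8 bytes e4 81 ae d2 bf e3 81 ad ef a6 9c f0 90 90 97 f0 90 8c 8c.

U+406E

Offset 0: leading byte 0xE4 = 11100100 → 3-byte char #1 = E4 81 AE.
Leading byte 0xE4 = 11100100 matches 1110xxxx → 3-byte sequence.
Byte 1: 0xE4 = 11100100, payload 0100 (4 bits).
Byte 2: 0x81 = 10000001 (10xxxxxx ✓), payload 000001.
Byte 3: 0xAE = 10101110 (10xxxxxx ✓), payload 101110.
Concatenate: 0100000001101110 = 0x406E (16 bits → U+406E).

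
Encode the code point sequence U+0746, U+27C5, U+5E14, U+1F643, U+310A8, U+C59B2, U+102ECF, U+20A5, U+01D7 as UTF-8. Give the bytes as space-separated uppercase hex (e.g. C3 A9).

DD 86 E2 9F 85 E5 B8 94 F0 9F 99 83 F0 B1 82 A8 F3 85 A6 B2 F4 82 BB 8F E2 82 A5 C7 97

U+0746: 2-byte form → DD 86.
U+27C5: 3-byte form → E2 9F 85.
U+5E14: 3-byte form → E5 B8 94.
U+1F643: 4-byte form → F0 9F 99 83.
U+310A8: 4-byte form → F0 B1 82 A8.
U+C59B2: 4-byte form → F3 85 A6 B2.
U+102ECF: 4-byte form → F4 82 BB 8F.
U+20A5: 3-byte form → E2 82 A5.
U+01D7: 2-byte form → C7 97.
Concatenated (29 bytes): DD 86 E2 9F 85 E5 B8 94 F0 9F 99 83 F0 B1 82 A8 F3 85 A6 B2 F4 82 BB 8F E2 82 A5 C7 97.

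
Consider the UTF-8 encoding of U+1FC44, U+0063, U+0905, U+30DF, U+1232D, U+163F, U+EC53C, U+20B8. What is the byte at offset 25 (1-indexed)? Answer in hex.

0xB8

1-indexed offset 25 is 0-indexed offset 24.
U+1FC44 → 4-byte form F0 9F B1 84 at offsets 0–3.
U+0063 → 1-byte form 63 at offsets 4–4.
U+0905 → 3-byte form E0 A4 85 at offsets 5–7.
U+30DF → 3-byte form E3 83 9F at offsets 8–10.
U+1232D → 4-byte form F0 92 8C AD at offsets 11–14.
U+163F → 3-byte form E1 98 BF at offsets 15–17.
U+EC53C → 4-byte form F3 AC 94 BC at offsets 18–21.
U+20B8 → 3-byte form E2 82 B8 at offsets 22–24.
Offset 24 falls in char 8's range; it's byte 3 of E2 82 B8 = 0xB8.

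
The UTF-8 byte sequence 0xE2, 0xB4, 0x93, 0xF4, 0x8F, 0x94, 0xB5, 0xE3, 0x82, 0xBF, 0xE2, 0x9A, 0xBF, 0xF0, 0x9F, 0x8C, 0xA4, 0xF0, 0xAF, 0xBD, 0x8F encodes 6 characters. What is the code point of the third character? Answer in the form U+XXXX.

U+30BF

Offset 0: leading byte 0xE2 = 11100010 → 3-byte char #1 = E2 B4 93.
Offset 3: leading byte 0xF4 = 11110100 → 4-byte char #2 = F4 8F 94 B5.
Offset 7: leading byte 0xE3 = 11100011 → 3-byte char #3 = E3 82 BF.
Leading byte 0xE3 = 11100011 matches 1110xxxx → 3-byte sequence.
Byte 1: 0xE3 = 11100011, payload 0011 (4 bits).
Byte 2: 0x82 = 10000010 (10xxxxxx ✓), payload 000010.
Byte 3: 0xBF = 10111111 (10xxxxxx ✓), payload 111111.
Concatenate: 0011000010111111 = 0x30BF (16 bits → U+30BF).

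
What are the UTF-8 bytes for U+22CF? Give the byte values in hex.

U+22CF = 0x22CF = 8911 decimal. In range U+0800–U+FFFF → 3-byte form: 1110xxxx 10xxxxxx 10xxxxxx.
Binary (16 bits): 0010001011001111.
Split 4+6+6: 0010 | 001011 | 001111.
Byte 1: 11100010 = 0xE2.
Byte 2: 10001011 = 0x8B.
Byte 3: 10001111 = 0x8F.

E2 8B 8F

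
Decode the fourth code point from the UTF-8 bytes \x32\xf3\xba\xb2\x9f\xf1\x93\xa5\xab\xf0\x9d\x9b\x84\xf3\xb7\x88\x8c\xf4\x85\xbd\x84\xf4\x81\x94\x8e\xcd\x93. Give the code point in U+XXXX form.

U+1D6C4

Offset 0: leading byte 0x32 = 00110010 → 1-byte char #1 = 32.
Offset 1: leading byte 0xF3 = 11110011 → 4-byte char #2 = F3 BA B2 9F.
Offset 5: leading byte 0xF1 = 11110001 → 4-byte char #3 = F1 93 A5 AB.
Offset 9: leading byte 0xF0 = 11110000 → 4-byte char #4 = F0 9D 9B 84.
Leading byte 0xF0 = 11110000 matches 11110xxx → 4-byte sequence.
Byte 1: 0xF0 = 11110000, payload 000 (3 bits).
Byte 2: 0x9D = 10011101 (10xxxxxx ✓), payload 011101.
Byte 3: 0x9B = 10011011 (10xxxxxx ✓), payload 011011.
Byte 4: 0x84 = 10000100 (10xxxxxx ✓), payload 000100.
Concatenate: 000011101011011000100 = 0x1D6C4 (21 bits → U+1D6C4).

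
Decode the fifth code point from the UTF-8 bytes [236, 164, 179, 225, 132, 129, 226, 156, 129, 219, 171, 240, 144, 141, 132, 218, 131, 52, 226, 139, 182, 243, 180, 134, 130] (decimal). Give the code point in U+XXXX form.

Offset 0: leading byte 0xEC = 11101100 → 3-byte char #1 = EC A4 B3.
Offset 3: leading byte 0xE1 = 11100001 → 3-byte char #2 = E1 84 81.
Offset 6: leading byte 0xE2 = 11100010 → 3-byte char #3 = E2 9C 81.
Offset 9: leading byte 0xDB = 11011011 → 2-byte char #4 = DB AB.
Offset 11: leading byte 0xF0 = 11110000 → 4-byte char #5 = F0 90 8D 84.
Leading byte 0xF0 = 11110000 matches 11110xxx → 4-byte sequence.
Byte 1: 0xF0 = 11110000, payload 000 (3 bits).
Byte 2: 0x90 = 10010000 (10xxxxxx ✓), payload 010000.
Byte 3: 0x8D = 10001101 (10xxxxxx ✓), payload 001101.
Byte 4: 0x84 = 10000100 (10xxxxxx ✓), payload 000100.
Concatenate: 000010000001101000100 = 0x10344 (21 bits → U+10344).

U+10344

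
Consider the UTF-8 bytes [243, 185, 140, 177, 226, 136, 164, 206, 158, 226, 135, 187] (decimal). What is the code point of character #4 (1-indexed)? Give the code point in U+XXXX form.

Offset 0: leading byte 0xF3 = 11110011 → 4-byte char #1 = F3 B9 8C B1.
Offset 4: leading byte 0xE2 = 11100010 → 3-byte char #2 = E2 88 A4.
Offset 7: leading byte 0xCE = 11001110 → 2-byte char #3 = CE 9E.
Offset 9: leading byte 0xE2 = 11100010 → 3-byte char #4 = E2 87 BB.
Leading byte 0xE2 = 11100010 matches 1110xxxx → 3-byte sequence.
Byte 1: 0xE2 = 11100010, payload 0010 (4 bits).
Byte 2: 0x87 = 10000111 (10xxxxxx ✓), payload 000111.
Byte 3: 0xBB = 10111011 (10xxxxxx ✓), payload 111011.
Concatenate: 0010000111111011 = 0x21FB (16 bits → U+21FB).

U+21FB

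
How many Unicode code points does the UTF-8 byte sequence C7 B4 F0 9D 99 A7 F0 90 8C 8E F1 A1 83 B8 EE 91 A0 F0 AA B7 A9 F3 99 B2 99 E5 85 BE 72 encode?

Byte at offset 0: 0xC7 = 11000111 → 2-byte char (#1). Advance 2.
Byte at offset 2: 0xF0 = 11110000 → 4-byte char (#2). Advance 4.
Byte at offset 6: 0xF0 = 11110000 → 4-byte char (#3). Advance 4.
Byte at offset 10: 0xF1 = 11110001 → 4-byte char (#4). Advance 4.
Byte at offset 14: 0xEE = 11101110 → 3-byte char (#5). Advance 3.
Byte at offset 17: 0xF0 = 11110000 → 4-byte char (#6). Advance 4.
Byte at offset 21: 0xF3 = 11110011 → 4-byte char (#7). Advance 4.
Byte at offset 25: 0xE5 = 11100101 → 3-byte char (#8). Advance 3.
Byte at offset 28: 0x72 = 01110010 → 1-byte char (#9). Advance 1.
Reached end at offset 29 after 9 code points.

9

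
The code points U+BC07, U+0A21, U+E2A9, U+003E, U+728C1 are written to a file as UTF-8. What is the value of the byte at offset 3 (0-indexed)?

U+BC07 → 3-byte form EB B0 87 at offsets 0–2.
U+0A21 → 3-byte form E0 A8 A1 at offsets 3–5.
Offset 3 falls in char 2's range; it's byte 1 of E0 A8 A1 = 0xE0.

0xE0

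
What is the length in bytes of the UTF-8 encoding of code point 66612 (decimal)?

U+10434 = 0x10434. UTF-8 uses 1 byte below 0x80, 2 below 0x800, 3 below 0x10000, 4 up to 0x10FFFF. 0x10434 is in U+10000–U+10FFFF → 4 bytes.

4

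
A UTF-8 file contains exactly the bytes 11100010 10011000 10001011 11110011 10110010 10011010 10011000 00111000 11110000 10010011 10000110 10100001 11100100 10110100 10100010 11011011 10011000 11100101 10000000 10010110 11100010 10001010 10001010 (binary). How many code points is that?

8

Byte at offset 0: 0xE2 = 11100010 → 3-byte char (#1). Advance 3.
Byte at offset 3: 0xF3 = 11110011 → 4-byte char (#2). Advance 4.
Byte at offset 7: 0x38 = 00111000 → 1-byte char (#3). Advance 1.
Byte at offset 8: 0xF0 = 11110000 → 4-byte char (#4). Advance 4.
Byte at offset 12: 0xE4 = 11100100 → 3-byte char (#5). Advance 3.
Byte at offset 15: 0xDB = 11011011 → 2-byte char (#6). Advance 2.
Byte at offset 17: 0xE5 = 11100101 → 3-byte char (#7). Advance 3.
Byte at offset 20: 0xE2 = 11100010 → 3-byte char (#8). Advance 3.
Reached end at offset 23 after 8 code points.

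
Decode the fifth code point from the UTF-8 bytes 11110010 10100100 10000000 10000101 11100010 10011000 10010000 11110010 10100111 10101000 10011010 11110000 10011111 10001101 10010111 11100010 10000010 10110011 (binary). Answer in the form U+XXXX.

U+20B3

Offset 0: leading byte 0xF2 = 11110010 → 4-byte char #1 = F2 A4 80 85.
Offset 4: leading byte 0xE2 = 11100010 → 3-byte char #2 = E2 98 90.
Offset 7: leading byte 0xF2 = 11110010 → 4-byte char #3 = F2 A7 A8 9A.
Offset 11: leading byte 0xF0 = 11110000 → 4-byte char #4 = F0 9F 8D 97.
Offset 15: leading byte 0xE2 = 11100010 → 3-byte char #5 = E2 82 B3.
Leading byte 0xE2 = 11100010 matches 1110xxxx → 3-byte sequence.
Byte 1: 0xE2 = 11100010, payload 0010 (4 bits).
Byte 2: 0x82 = 10000010 (10xxxxxx ✓), payload 000010.
Byte 3: 0xB3 = 10110011 (10xxxxxx ✓), payload 110011.
Concatenate: 0010000010110011 = 0x20B3 (16 bits → U+20B3).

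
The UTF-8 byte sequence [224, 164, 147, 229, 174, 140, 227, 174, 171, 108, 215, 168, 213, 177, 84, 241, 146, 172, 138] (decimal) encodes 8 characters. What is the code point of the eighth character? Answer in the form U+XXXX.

U+52B0A

Offset 0: leading byte 0xE0 = 11100000 → 3-byte char #1 = E0 A4 93.
Offset 3: leading byte 0xE5 = 11100101 → 3-byte char #2 = E5 AE 8C.
Offset 6: leading byte 0xE3 = 11100011 → 3-byte char #3 = E3 AE AB.
Offset 9: leading byte 0x6C = 01101100 → 1-byte char #4 = 6C.
Offset 10: leading byte 0xD7 = 11010111 → 2-byte char #5 = D7 A8.
Offset 12: leading byte 0xD5 = 11010101 → 2-byte char #6 = D5 B1.
Offset 14: leading byte 0x54 = 01010100 → 1-byte char #7 = 54.
Offset 15: leading byte 0xF1 = 11110001 → 4-byte char #8 = F1 92 AC 8A.
Leading byte 0xF1 = 11110001 matches 11110xxx → 4-byte sequence.
Byte 1: 0xF1 = 11110001, payload 001 (3 bits).
Byte 2: 0x92 = 10010010 (10xxxxxx ✓), payload 010010.
Byte 3: 0xAC = 10101100 (10xxxxxx ✓), payload 101100.
Byte 4: 0x8A = 10001010 (10xxxxxx ✓), payload 001010.
Concatenate: 001010010101100001010 = 0x52B0A (21 bits → U+52B0A).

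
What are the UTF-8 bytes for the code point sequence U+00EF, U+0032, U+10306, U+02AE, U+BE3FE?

U+00EF: 2-byte form → C3 AF.
U+0032: 1-byte form → 32.
U+10306: 4-byte form → F0 90 8C 86.
U+02AE: 2-byte form → CA AE.
U+BE3FE: 4-byte form → F2 BE 8F BE.
Concatenated (13 bytes): C3 AF 32 F0 90 8C 86 CA AE F2 BE 8F BE.

C3 AF 32 F0 90 8C 86 CA AE F2 BE 8F BE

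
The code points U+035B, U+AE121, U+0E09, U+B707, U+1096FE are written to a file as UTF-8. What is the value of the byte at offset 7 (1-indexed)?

0xE0

1-indexed offset 7 is 0-indexed offset 6.
U+035B → 2-byte form CD 9B at offsets 0–1.
U+AE121 → 4-byte form F2 AE 84 A1 at offsets 2–5.
U+0E09 → 3-byte form E0 B8 89 at offsets 6–8.
Offset 6 falls in char 3's range; it's byte 1 of E0 B8 89 = 0xE0.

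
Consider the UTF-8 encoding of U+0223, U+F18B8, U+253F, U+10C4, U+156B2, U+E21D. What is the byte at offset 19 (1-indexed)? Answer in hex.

0x9D

1-indexed offset 19 is 0-indexed offset 18.
U+0223 → 2-byte form C8 A3 at offsets 0–1.
U+F18B8 → 4-byte form F3 B1 A2 B8 at offsets 2–5.
U+253F → 3-byte form E2 94 BF at offsets 6–8.
U+10C4 → 3-byte form E1 83 84 at offsets 9–11.
U+156B2 → 4-byte form F0 95 9A B2 at offsets 12–15.
U+E21D → 3-byte form EE 88 9D at offsets 16–18.
Offset 18 falls in char 6's range; it's byte 3 of EE 88 9D = 0x9D.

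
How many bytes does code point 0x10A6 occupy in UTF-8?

3

U+10A6 = 0x10A6. UTF-8 uses 1 byte below 0x80, 2 below 0x800, 3 below 0x10000, 4 up to 0x10FFFF. 0x10A6 is in U+0800–U+FFFF → 3 bytes.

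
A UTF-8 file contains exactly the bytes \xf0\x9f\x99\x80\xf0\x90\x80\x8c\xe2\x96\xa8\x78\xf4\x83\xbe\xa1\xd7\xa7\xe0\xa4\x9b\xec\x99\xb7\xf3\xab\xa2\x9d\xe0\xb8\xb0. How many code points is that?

Byte at offset 0: 0xF0 = 11110000 → 4-byte char (#1). Advance 4.
Byte at offset 4: 0xF0 = 11110000 → 4-byte char (#2). Advance 4.
Byte at offset 8: 0xE2 = 11100010 → 3-byte char (#3). Advance 3.
Byte at offset 11: 0x78 = 01111000 → 1-byte char (#4). Advance 1.
Byte at offset 12: 0xF4 = 11110100 → 4-byte char (#5). Advance 4.
Byte at offset 16: 0xD7 = 11010111 → 2-byte char (#6). Advance 2.
Byte at offset 18: 0xE0 = 11100000 → 3-byte char (#7). Advance 3.
Byte at offset 21: 0xEC = 11101100 → 3-byte char (#8). Advance 3.
Byte at offset 24: 0xF3 = 11110011 → 4-byte char (#9). Advance 4.
Byte at offset 28: 0xE0 = 11100000 → 3-byte char (#10). Advance 3.
Reached end at offset 31 after 10 code points.

10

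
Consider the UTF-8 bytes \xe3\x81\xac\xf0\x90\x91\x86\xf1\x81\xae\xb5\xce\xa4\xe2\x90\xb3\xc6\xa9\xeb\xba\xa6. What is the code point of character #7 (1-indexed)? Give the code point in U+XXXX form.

Offset 0: leading byte 0xE3 = 11100011 → 3-byte char #1 = E3 81 AC.
Offset 3: leading byte 0xF0 = 11110000 → 4-byte char #2 = F0 90 91 86.
Offset 7: leading byte 0xF1 = 11110001 → 4-byte char #3 = F1 81 AE B5.
Offset 11: leading byte 0xCE = 11001110 → 2-byte char #4 = CE A4.
Offset 13: leading byte 0xE2 = 11100010 → 3-byte char #5 = E2 90 B3.
Offset 16: leading byte 0xC6 = 11000110 → 2-byte char #6 = C6 A9.
Offset 18: leading byte 0xEB = 11101011 → 3-byte char #7 = EB BA A6.
Leading byte 0xEB = 11101011 matches 1110xxxx → 3-byte sequence.
Byte 1: 0xEB = 11101011, payload 1011 (4 bits).
Byte 2: 0xBA = 10111010 (10xxxxxx ✓), payload 111010.
Byte 3: 0xA6 = 10100110 (10xxxxxx ✓), payload 100110.
Concatenate: 1011111010100110 = 0xBEA6 (16 bits → U+BEA6).

U+BEA6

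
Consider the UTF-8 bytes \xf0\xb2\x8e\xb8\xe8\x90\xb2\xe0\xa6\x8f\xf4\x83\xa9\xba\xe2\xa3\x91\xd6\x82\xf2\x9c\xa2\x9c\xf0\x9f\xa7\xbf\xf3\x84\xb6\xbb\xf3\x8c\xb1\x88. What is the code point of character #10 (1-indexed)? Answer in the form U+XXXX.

Offset 0: leading byte 0xF0 = 11110000 → 4-byte char #1 = F0 B2 8E B8.
Offset 4: leading byte 0xE8 = 11101000 → 3-byte char #2 = E8 90 B2.
Offset 7: leading byte 0xE0 = 11100000 → 3-byte char #3 = E0 A6 8F.
Offset 10: leading byte 0xF4 = 11110100 → 4-byte char #4 = F4 83 A9 BA.
Offset 14: leading byte 0xE2 = 11100010 → 3-byte char #5 = E2 A3 91.
Offset 17: leading byte 0xD6 = 11010110 → 2-byte char #6 = D6 82.
Offset 19: leading byte 0xF2 = 11110010 → 4-byte char #7 = F2 9C A2 9C.
Offset 23: leading byte 0xF0 = 11110000 → 4-byte char #8 = F0 9F A7 BF.
Offset 27: leading byte 0xF3 = 11110011 → 4-byte char #9 = F3 84 B6 BB.
Offset 31: leading byte 0xF3 = 11110011 → 4-byte char #10 = F3 8C B1 88.
Leading byte 0xF3 = 11110011 matches 11110xxx → 4-byte sequence.
Byte 1: 0xF3 = 11110011, payload 011 (3 bits).
Byte 2: 0x8C = 10001100 (10xxxxxx ✓), payload 001100.
Byte 3: 0xB1 = 10110001 (10xxxxxx ✓), payload 110001.
Byte 4: 0x88 = 10001000 (10xxxxxx ✓), payload 001000.
Concatenate: 011001100110001001000 = 0xCCC48 (21 bits → U+CCC48).

U+CCC48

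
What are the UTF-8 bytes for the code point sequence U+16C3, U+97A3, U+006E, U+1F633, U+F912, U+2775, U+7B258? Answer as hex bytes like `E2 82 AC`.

E1 9B 83 E9 9E A3 6E F0 9F 98 B3 EF A4 92 E2 9D B5 F1 BB 89 98

U+16C3: 3-byte form → E1 9B 83.
U+97A3: 3-byte form → E9 9E A3.
U+006E: 1-byte form → 6E.
U+1F633: 4-byte form → F0 9F 98 B3.
U+F912: 3-byte form → EF A4 92.
U+2775: 3-byte form → E2 9D B5.
U+7B258: 4-byte form → F1 BB 89 98.
Concatenated (21 bytes): E1 9B 83 E9 9E A3 6E F0 9F 98 B3 EF A4 92 E2 9D B5 F1 BB 89 98.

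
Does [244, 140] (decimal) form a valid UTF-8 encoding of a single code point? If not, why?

invalid (sequence truncated)

Leading byte 0xF4 = 11110100 → 4-byte form, but only 2 bytes are present.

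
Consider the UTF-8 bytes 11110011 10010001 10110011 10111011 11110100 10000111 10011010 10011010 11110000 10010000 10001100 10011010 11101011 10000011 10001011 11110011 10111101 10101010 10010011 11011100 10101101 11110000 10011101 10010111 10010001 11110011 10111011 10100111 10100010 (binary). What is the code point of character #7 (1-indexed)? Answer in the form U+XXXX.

Offset 0: leading byte 0xF3 = 11110011 → 4-byte char #1 = F3 91 B3 BB.
Offset 4: leading byte 0xF4 = 11110100 → 4-byte char #2 = F4 87 9A 9A.
Offset 8: leading byte 0xF0 = 11110000 → 4-byte char #3 = F0 90 8C 9A.
Offset 12: leading byte 0xEB = 11101011 → 3-byte char #4 = EB 83 8B.
Offset 15: leading byte 0xF3 = 11110011 → 4-byte char #5 = F3 BD AA 93.
Offset 19: leading byte 0xDC = 11011100 → 2-byte char #6 = DC AD.
Offset 21: leading byte 0xF0 = 11110000 → 4-byte char #7 = F0 9D 97 91.
Leading byte 0xF0 = 11110000 matches 11110xxx → 4-byte sequence.
Byte 1: 0xF0 = 11110000, payload 000 (3 bits).
Byte 2: 0x9D = 10011101 (10xxxxxx ✓), payload 011101.
Byte 3: 0x97 = 10010111 (10xxxxxx ✓), payload 010111.
Byte 4: 0x91 = 10010001 (10xxxxxx ✓), payload 010001.
Concatenate: 000011101010111010001 = 0x1D5D1 (21 bits → U+1D5D1).

U+1D5D1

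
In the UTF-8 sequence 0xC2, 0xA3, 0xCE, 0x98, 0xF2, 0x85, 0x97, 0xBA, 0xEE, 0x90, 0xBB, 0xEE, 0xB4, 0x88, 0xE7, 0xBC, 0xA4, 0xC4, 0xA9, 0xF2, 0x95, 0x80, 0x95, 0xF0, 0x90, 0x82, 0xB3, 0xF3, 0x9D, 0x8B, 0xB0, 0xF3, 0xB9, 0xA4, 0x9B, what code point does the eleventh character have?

U+F991B

Offset 0: leading byte 0xC2 = 11000010 → 2-byte char #1 = C2 A3.
Offset 2: leading byte 0xCE = 11001110 → 2-byte char #2 = CE 98.
Offset 4: leading byte 0xF2 = 11110010 → 4-byte char #3 = F2 85 97 BA.
Offset 8: leading byte 0xEE = 11101110 → 3-byte char #4 = EE 90 BB.
Offset 11: leading byte 0xEE = 11101110 → 3-byte char #5 = EE B4 88.
Offset 14: leading byte 0xE7 = 11100111 → 3-byte char #6 = E7 BC A4.
Offset 17: leading byte 0xC4 = 11000100 → 2-byte char #7 = C4 A9.
Offset 19: leading byte 0xF2 = 11110010 → 4-byte char #8 = F2 95 80 95.
Offset 23: leading byte 0xF0 = 11110000 → 4-byte char #9 = F0 90 82 B3.
Offset 27: leading byte 0xF3 = 11110011 → 4-byte char #10 = F3 9D 8B B0.
Offset 31: leading byte 0xF3 = 11110011 → 4-byte char #11 = F3 B9 A4 9B.
Leading byte 0xF3 = 11110011 matches 11110xxx → 4-byte sequence.
Byte 1: 0xF3 = 11110011, payload 011 (3 bits).
Byte 2: 0xB9 = 10111001 (10xxxxxx ✓), payload 111001.
Byte 3: 0xA4 = 10100100 (10xxxxxx ✓), payload 100100.
Byte 4: 0x9B = 10011011 (10xxxxxx ✓), payload 011011.
Concatenate: 011111001100100011011 = 0xF991B (21 bits → U+F991B).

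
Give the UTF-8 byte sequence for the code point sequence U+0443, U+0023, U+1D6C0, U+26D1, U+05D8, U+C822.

D1 83 23 F0 9D 9B 80 E2 9B 91 D7 98 EC A0 A2

U+0443: 2-byte form → D1 83.
U+0023: 1-byte form → 23.
U+1D6C0: 4-byte form → F0 9D 9B 80.
U+26D1: 3-byte form → E2 9B 91.
U+05D8: 2-byte form → D7 98.
U+C822: 3-byte form → EC A0 A2.
Concatenated (15 bytes): D1 83 23 F0 9D 9B 80 E2 9B 91 D7 98 EC A0 A2.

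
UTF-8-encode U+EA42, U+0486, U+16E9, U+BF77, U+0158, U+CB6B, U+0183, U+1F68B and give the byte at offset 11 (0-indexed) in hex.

U+EA42 → 3-byte form EE A9 82 at offsets 0–2.
U+0486 → 2-byte form D2 86 at offsets 3–4.
U+16E9 → 3-byte form E1 9B A9 at offsets 5–7.
U+BF77 → 3-byte form EB BD B7 at offsets 8–10.
U+0158 → 2-byte form C5 98 at offsets 11–12.
Offset 11 falls in char 5's range; it's byte 1 of C5 98 = 0xC5.

0xC5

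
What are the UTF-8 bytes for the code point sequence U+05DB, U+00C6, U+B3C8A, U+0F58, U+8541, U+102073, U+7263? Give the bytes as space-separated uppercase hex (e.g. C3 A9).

U+05DB: 2-byte form → D7 9B.
U+00C6: 2-byte form → C3 86.
U+B3C8A: 4-byte form → F2 B3 B2 8A.
U+0F58: 3-byte form → E0 BD 98.
U+8541: 3-byte form → E8 95 81.
U+102073: 4-byte form → F4 82 81 B3.
U+7263: 3-byte form → E7 89 A3.
Concatenated (21 bytes): D7 9B C3 86 F2 B3 B2 8A E0 BD 98 E8 95 81 F4 82 81 B3 E7 89 A3.

D7 9B C3 86 F2 B3 B2 8A E0 BD 98 E8 95 81 F4 82 81 B3 E7 89 A3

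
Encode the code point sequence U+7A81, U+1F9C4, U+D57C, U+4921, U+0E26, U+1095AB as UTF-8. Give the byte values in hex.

U+7A81: 3-byte form → E7 AA 81.
U+1F9C4: 4-byte form → F0 9F A7 84.
U+D57C: 3-byte form → ED 95 BC.
U+4921: 3-byte form → E4 A4 A1.
U+0E26: 3-byte form → E0 B8 A6.
U+1095AB: 4-byte form → F4 89 96 AB.
Concatenated (20 bytes): E7 AA 81 F0 9F A7 84 ED 95 BC E4 A4 A1 E0 B8 A6 F4 89 96 AB.

E7 AA 81 F0 9F A7 84 ED 95 BC E4 A4 A1 E0 B8 A6 F4 89 96 AB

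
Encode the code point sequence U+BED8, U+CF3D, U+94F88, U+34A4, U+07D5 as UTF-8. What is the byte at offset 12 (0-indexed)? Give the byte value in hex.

0xA4

U+BED8 → 3-byte form EB BB 98 at offsets 0–2.
U+CF3D → 3-byte form EC BC BD at offsets 3–5.
U+94F88 → 4-byte form F2 94 BE 88 at offsets 6–9.
U+34A4 → 3-byte form E3 92 A4 at offsets 10–12.
Offset 12 falls in char 4's range; it's byte 3 of E3 92 A4 = 0xA4.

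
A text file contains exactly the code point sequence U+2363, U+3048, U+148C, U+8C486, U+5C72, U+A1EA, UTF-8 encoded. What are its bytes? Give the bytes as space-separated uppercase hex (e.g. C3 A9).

E2 8D A3 E3 81 88 E1 92 8C F2 8C 92 86 E5 B1 B2 EA 87 AA

U+2363: 3-byte form → E2 8D A3.
U+3048: 3-byte form → E3 81 88.
U+148C: 3-byte form → E1 92 8C.
U+8C486: 4-byte form → F2 8C 92 86.
U+5C72: 3-byte form → E5 B1 B2.
U+A1EA: 3-byte form → EA 87 AA.
Concatenated (19 bytes): E2 8D A3 E3 81 88 E1 92 8C F2 8C 92 86 E5 B1 B2 EA 87 AA.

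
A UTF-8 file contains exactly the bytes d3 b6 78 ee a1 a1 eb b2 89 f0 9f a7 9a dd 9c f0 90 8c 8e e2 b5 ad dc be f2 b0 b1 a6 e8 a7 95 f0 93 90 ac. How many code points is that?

Byte at offset 0: 0xD3 = 11010011 → 2-byte char (#1). Advance 2.
Byte at offset 2: 0x78 = 01111000 → 1-byte char (#2). Advance 1.
Byte at offset 3: 0xEE = 11101110 → 3-byte char (#3). Advance 3.
Byte at offset 6: 0xEB = 11101011 → 3-byte char (#4). Advance 3.
Byte at offset 9: 0xF0 = 11110000 → 4-byte char (#5). Advance 4.
Byte at offset 13: 0xDD = 11011101 → 2-byte char (#6). Advance 2.
Byte at offset 15: 0xF0 = 11110000 → 4-byte char (#7). Advance 4.
Byte at offset 19: 0xE2 = 11100010 → 3-byte char (#8). Advance 3.
Byte at offset 22: 0xDC = 11011100 → 2-byte char (#9). Advance 2.
Byte at offset 24: 0xF2 = 11110010 → 4-byte char (#10). Advance 4.
Byte at offset 28: 0xE8 = 11101000 → 3-byte char (#11). Advance 3.
Byte at offset 31: 0xF0 = 11110000 → 4-byte char (#12). Advance 4.
Reached end at offset 35 after 12 code points.

12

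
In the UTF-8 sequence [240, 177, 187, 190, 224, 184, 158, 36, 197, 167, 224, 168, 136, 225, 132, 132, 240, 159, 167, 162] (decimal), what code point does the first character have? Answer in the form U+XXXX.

Offset 0: leading byte 0xF0 = 11110000 → 4-byte char #1 = F0 B1 BB BE.
Leading byte 0xF0 = 11110000 matches 11110xxx → 4-byte sequence.
Byte 1: 0xF0 = 11110000, payload 000 (3 bits).
Byte 2: 0xB1 = 10110001 (10xxxxxx ✓), payload 110001.
Byte 3: 0xBB = 10111011 (10xxxxxx ✓), payload 111011.
Byte 4: 0xBE = 10111110 (10xxxxxx ✓), payload 111110.
Concatenate: 000110001111011111110 = 0x31EFE (21 bits → U+31EFE).

U+31EFE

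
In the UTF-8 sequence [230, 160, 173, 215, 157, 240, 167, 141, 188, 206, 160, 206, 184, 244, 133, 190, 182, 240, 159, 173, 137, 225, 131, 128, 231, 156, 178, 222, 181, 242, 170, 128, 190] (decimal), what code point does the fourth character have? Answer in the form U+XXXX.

Offset 0: leading byte 0xE6 = 11100110 → 3-byte char #1 = E6 A0 AD.
Offset 3: leading byte 0xD7 = 11010111 → 2-byte char #2 = D7 9D.
Offset 5: leading byte 0xF0 = 11110000 → 4-byte char #3 = F0 A7 8D BC.
Offset 9: leading byte 0xCE = 11001110 → 2-byte char #4 = CE A0.
Leading byte 0xCE = 11001110 matches 110xxxxx → 2-byte sequence.
Byte 1: 0xCE = 11001110, payload 01110 (5 bits).
Byte 2: 0xA0 = 10100000 (10xxxxxx ✓), payload 100000.
Concatenate: 01110100000 = 0x3A0 (11 bits → U+03A0).

U+03A0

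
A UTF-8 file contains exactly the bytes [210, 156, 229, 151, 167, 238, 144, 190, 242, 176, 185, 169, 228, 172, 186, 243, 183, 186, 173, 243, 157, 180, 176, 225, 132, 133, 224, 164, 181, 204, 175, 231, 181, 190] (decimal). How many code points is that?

Byte at offset 0: 0xD2 = 11010010 → 2-byte char (#1). Advance 2.
Byte at offset 2: 0xE5 = 11100101 → 3-byte char (#2). Advance 3.
Byte at offset 5: 0xEE = 11101110 → 3-byte char (#3). Advance 3.
Byte at offset 8: 0xF2 = 11110010 → 4-byte char (#4). Advance 4.
Byte at offset 12: 0xE4 = 11100100 → 3-byte char (#5). Advance 3.
Byte at offset 15: 0xF3 = 11110011 → 4-byte char (#6). Advance 4.
Byte at offset 19: 0xF3 = 11110011 → 4-byte char (#7). Advance 4.
Byte at offset 23: 0xE1 = 11100001 → 3-byte char (#8). Advance 3.
Byte at offset 26: 0xE0 = 11100000 → 3-byte char (#9). Advance 3.
Byte at offset 29: 0xCC = 11001100 → 2-byte char (#10). Advance 2.
Byte at offset 31: 0xE7 = 11100111 → 3-byte char (#11). Advance 3.
Reached end at offset 34 after 11 code points.

11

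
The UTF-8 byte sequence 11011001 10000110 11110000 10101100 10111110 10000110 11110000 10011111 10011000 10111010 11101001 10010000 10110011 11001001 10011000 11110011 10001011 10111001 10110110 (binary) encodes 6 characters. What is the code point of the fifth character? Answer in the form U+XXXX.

U+0258

Offset 0: leading byte 0xD9 = 11011001 → 2-byte char #1 = D9 86.
Offset 2: leading byte 0xF0 = 11110000 → 4-byte char #2 = F0 AC BE 86.
Offset 6: leading byte 0xF0 = 11110000 → 4-byte char #3 = F0 9F 98 BA.
Offset 10: leading byte 0xE9 = 11101001 → 3-byte char #4 = E9 90 B3.
Offset 13: leading byte 0xC9 = 11001001 → 2-byte char #5 = C9 98.
Leading byte 0xC9 = 11001001 matches 110xxxxx → 2-byte sequence.
Byte 1: 0xC9 = 11001001, payload 01001 (5 bits).
Byte 2: 0x98 = 10011000 (10xxxxxx ✓), payload 011000.
Concatenate: 01001011000 = 0x258 (11 bits → U+0258).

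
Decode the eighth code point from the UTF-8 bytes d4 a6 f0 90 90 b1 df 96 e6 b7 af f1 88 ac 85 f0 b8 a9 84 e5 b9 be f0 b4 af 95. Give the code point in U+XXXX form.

U+34BD5

Offset 0: leading byte 0xD4 = 11010100 → 2-byte char #1 = D4 A6.
Offset 2: leading byte 0xF0 = 11110000 → 4-byte char #2 = F0 90 90 B1.
Offset 6: leading byte 0xDF = 11011111 → 2-byte char #3 = DF 96.
Offset 8: leading byte 0xE6 = 11100110 → 3-byte char #4 = E6 B7 AF.
Offset 11: leading byte 0xF1 = 11110001 → 4-byte char #5 = F1 88 AC 85.
Offset 15: leading byte 0xF0 = 11110000 → 4-byte char #6 = F0 B8 A9 84.
Offset 19: leading byte 0xE5 = 11100101 → 3-byte char #7 = E5 B9 BE.
Offset 22: leading byte 0xF0 = 11110000 → 4-byte char #8 = F0 B4 AF 95.
Leading byte 0xF0 = 11110000 matches 11110xxx → 4-byte sequence.
Byte 1: 0xF0 = 11110000, payload 000 (3 bits).
Byte 2: 0xB4 = 10110100 (10xxxxxx ✓), payload 110100.
Byte 3: 0xAF = 10101111 (10xxxxxx ✓), payload 101111.
Byte 4: 0x95 = 10010101 (10xxxxxx ✓), payload 010101.
Concatenate: 000110100101111010101 = 0x34BD5 (21 bits → U+34BD5).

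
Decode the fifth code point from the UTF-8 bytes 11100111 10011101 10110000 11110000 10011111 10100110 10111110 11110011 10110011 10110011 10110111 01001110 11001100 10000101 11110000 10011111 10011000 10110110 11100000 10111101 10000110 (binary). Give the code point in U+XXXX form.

Offset 0: leading byte 0xE7 = 11100111 → 3-byte char #1 = E7 9D B0.
Offset 3: leading byte 0xF0 = 11110000 → 4-byte char #2 = F0 9F A6 BE.
Offset 7: leading byte 0xF3 = 11110011 → 4-byte char #3 = F3 B3 B3 B7.
Offset 11: leading byte 0x4E = 01001110 → 1-byte char #4 = 4E.
Offset 12: leading byte 0xCC = 11001100 → 2-byte char #5 = CC 85.
Leading byte 0xCC = 11001100 matches 110xxxxx → 2-byte sequence.
Byte 1: 0xCC = 11001100, payload 01100 (5 bits).
Byte 2: 0x85 = 10000101 (10xxxxxx ✓), payload 000101.
Concatenate: 01100000101 = 0x305 (11 bits → U+0305).

U+0305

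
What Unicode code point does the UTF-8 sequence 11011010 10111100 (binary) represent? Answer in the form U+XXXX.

Leading byte 0xDA = 11011010 matches 110xxxxx → 2-byte sequence.
Byte 1: 0xDA = 11011010, payload 11010 (5 bits).
Byte 2: 0xBC = 10111100 (10xxxxxx ✓), payload 111100.
Concatenate: 11010111100 = 0x6BC (11 bits → U+06BC).

U+06BC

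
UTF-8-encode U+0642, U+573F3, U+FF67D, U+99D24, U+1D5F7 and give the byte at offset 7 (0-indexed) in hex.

U+0642 → 2-byte form D9 82 at offsets 0–1.
U+573F3 → 4-byte form F1 97 8F B3 at offsets 2–5.
U+FF67D → 4-byte form F3 BF 99 BD at offsets 6–9.
Offset 7 falls in char 3's range; it's byte 2 of F3 BF 99 BD = 0xBF.

0xBF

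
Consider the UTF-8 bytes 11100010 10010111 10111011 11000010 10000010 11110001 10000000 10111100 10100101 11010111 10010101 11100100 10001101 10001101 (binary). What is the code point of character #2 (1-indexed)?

U+0082

Offset 0: leading byte 0xE2 = 11100010 → 3-byte char #1 = E2 97 BB.
Offset 3: leading byte 0xC2 = 11000010 → 2-byte char #2 = C2 82.
Leading byte 0xC2 = 11000010 matches 110xxxxx → 2-byte sequence.
Byte 1: 0xC2 = 11000010, payload 00010 (5 bits).
Byte 2: 0x82 = 10000010 (10xxxxxx ✓), payload 000010.
Concatenate: 00010000010 = 0x82 (11 bits → U+0082).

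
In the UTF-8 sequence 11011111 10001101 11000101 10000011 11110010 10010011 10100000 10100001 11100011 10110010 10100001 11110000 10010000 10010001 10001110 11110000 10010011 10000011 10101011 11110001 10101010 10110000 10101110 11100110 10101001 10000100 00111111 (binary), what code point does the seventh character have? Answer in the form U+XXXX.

Offset 0: leading byte 0xDF = 11011111 → 2-byte char #1 = DF 8D.
Offset 2: leading byte 0xC5 = 11000101 → 2-byte char #2 = C5 83.
Offset 4: leading byte 0xF2 = 11110010 → 4-byte char #3 = F2 93 A0 A1.
Offset 8: leading byte 0xE3 = 11100011 → 3-byte char #4 = E3 B2 A1.
Offset 11: leading byte 0xF0 = 11110000 → 4-byte char #5 = F0 90 91 8E.
Offset 15: leading byte 0xF0 = 11110000 → 4-byte char #6 = F0 93 83 AB.
Offset 19: leading byte 0xF1 = 11110001 → 4-byte char #7 = F1 AA B0 AE.
Leading byte 0xF1 = 11110001 matches 11110xxx → 4-byte sequence.
Byte 1: 0xF1 = 11110001, payload 001 (3 bits).
Byte 2: 0xAA = 10101010 (10xxxxxx ✓), payload 101010.
Byte 3: 0xB0 = 10110000 (10xxxxxx ✓), payload 110000.
Byte 4: 0xAE = 10101110 (10xxxxxx ✓), payload 101110.
Concatenate: 001101010110000101110 = 0x6AC2E (21 bits → U+6AC2E).

U+6AC2E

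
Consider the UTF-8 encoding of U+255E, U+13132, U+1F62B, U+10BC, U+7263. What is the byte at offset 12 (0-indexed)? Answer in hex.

0x82

U+255E → 3-byte form E2 95 9E at offsets 0–2.
U+13132 → 4-byte form F0 93 84 B2 at offsets 3–6.
U+1F62B → 4-byte form F0 9F 98 AB at offsets 7–10.
U+10BC → 3-byte form E1 82 BC at offsets 11–13.
Offset 12 falls in char 4's range; it's byte 2 of E1 82 BC = 0x82.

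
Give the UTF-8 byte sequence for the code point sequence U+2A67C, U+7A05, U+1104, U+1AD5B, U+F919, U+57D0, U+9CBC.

U+2A67C: 4-byte form → F0 AA 99 BC.
U+7A05: 3-byte form → E7 A8 85.
U+1104: 3-byte form → E1 84 84.
U+1AD5B: 4-byte form → F0 9A B5 9B.
U+F919: 3-byte form → EF A4 99.
U+57D0: 3-byte form → E5 9F 90.
U+9CBC: 3-byte form → E9 B2 BC.
Concatenated (23 bytes): F0 AA 99 BC E7 A8 85 E1 84 84 F0 9A B5 9B EF A4 99 E5 9F 90 E9 B2 BC.

F0 AA 99 BC E7 A8 85 E1 84 84 F0 9A B5 9B EF A4 99 E5 9F 90 E9 B2 BC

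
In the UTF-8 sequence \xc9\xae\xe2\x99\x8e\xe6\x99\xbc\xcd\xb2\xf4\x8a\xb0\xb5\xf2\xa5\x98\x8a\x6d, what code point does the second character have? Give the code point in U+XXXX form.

Offset 0: leading byte 0xC9 = 11001001 → 2-byte char #1 = C9 AE.
Offset 2: leading byte 0xE2 = 11100010 → 3-byte char #2 = E2 99 8E.
Leading byte 0xE2 = 11100010 matches 1110xxxx → 3-byte sequence.
Byte 1: 0xE2 = 11100010, payload 0010 (4 bits).
Byte 2: 0x99 = 10011001 (10xxxxxx ✓), payload 011001.
Byte 3: 0x8E = 10001110 (10xxxxxx ✓), payload 001110.
Concatenate: 0010011001001110 = 0x264E (16 bits → U+264E).

U+264E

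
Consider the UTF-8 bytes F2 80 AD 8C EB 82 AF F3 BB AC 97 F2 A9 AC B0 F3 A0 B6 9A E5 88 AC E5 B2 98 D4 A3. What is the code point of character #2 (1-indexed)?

Offset 0: leading byte 0xF2 = 11110010 → 4-byte char #1 = F2 80 AD 8C.
Offset 4: leading byte 0xEB = 11101011 → 3-byte char #2 = EB 82 AF.
Leading byte 0xEB = 11101011 matches 1110xxxx → 3-byte sequence.
Byte 1: 0xEB = 11101011, payload 1011 (4 bits).
Byte 2: 0x82 = 10000010 (10xxxxxx ✓), payload 000010.
Byte 3: 0xAF = 10101111 (10xxxxxx ✓), payload 101111.
Concatenate: 1011000010101111 = 0xB0AF (16 bits → U+B0AF).

U+B0AF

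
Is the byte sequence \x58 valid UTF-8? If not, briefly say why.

valid

Leading byte 0x58 = 01011000 → 1-byte form.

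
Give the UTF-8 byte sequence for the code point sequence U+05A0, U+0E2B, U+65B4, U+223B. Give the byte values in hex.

D6 A0 E0 B8 AB E6 96 B4 E2 88 BB

U+05A0: 2-byte form → D6 A0.
U+0E2B: 3-byte form → E0 B8 AB.
U+65B4: 3-byte form → E6 96 B4.
U+223B: 3-byte form → E2 88 BB.
Concatenated (11 bytes): D6 A0 E0 B8 AB E6 96 B4 E2 88 BB.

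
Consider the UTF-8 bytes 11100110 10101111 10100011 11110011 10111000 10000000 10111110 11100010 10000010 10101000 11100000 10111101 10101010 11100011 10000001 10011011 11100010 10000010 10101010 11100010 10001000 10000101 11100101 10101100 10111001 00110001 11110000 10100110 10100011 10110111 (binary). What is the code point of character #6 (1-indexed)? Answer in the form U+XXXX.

U+20AA

Offset 0: leading byte 0xE6 = 11100110 → 3-byte char #1 = E6 AF A3.
Offset 3: leading byte 0xF3 = 11110011 → 4-byte char #2 = F3 B8 80 BE.
Offset 7: leading byte 0xE2 = 11100010 → 3-byte char #3 = E2 82 A8.
Offset 10: leading byte 0xE0 = 11100000 → 3-byte char #4 = E0 BD AA.
Offset 13: leading byte 0xE3 = 11100011 → 3-byte char #5 = E3 81 9B.
Offset 16: leading byte 0xE2 = 11100010 → 3-byte char #6 = E2 82 AA.
Leading byte 0xE2 = 11100010 matches 1110xxxx → 3-byte sequence.
Byte 1: 0xE2 = 11100010, payload 0010 (4 bits).
Byte 2: 0x82 = 10000010 (10xxxxxx ✓), payload 000010.
Byte 3: 0xAA = 10101010 (10xxxxxx ✓), payload 101010.
Concatenate: 0010000010101010 = 0x20AA (16 bits → U+20AA).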